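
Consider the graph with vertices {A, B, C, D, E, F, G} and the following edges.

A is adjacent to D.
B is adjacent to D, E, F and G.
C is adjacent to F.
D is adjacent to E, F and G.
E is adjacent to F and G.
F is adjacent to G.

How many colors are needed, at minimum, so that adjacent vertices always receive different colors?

B, D, E, F, G form a clique, so at least 5 colors are needed.
A valid assignment using 5 colors: A=2, B=4, C=1, D=1, E=5, F=2, G=3. Each edge has distinct colors on its endpoints.

5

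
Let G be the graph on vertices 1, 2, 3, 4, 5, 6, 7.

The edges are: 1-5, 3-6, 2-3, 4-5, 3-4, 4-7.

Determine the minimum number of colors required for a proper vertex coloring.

2

2 and 3 are adjacent, so at least 2 colors are needed.
A valid assignment using 2 colors: 1=blue, 2=blue, 3=red, 4=blue, 5=red, 6=blue, 7=red. Every edge joins two different colors.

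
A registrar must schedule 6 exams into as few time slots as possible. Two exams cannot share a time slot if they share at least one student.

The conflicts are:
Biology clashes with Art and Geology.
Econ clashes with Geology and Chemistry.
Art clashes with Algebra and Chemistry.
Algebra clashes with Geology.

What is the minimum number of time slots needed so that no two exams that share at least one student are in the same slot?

3

The cycle Econ-Geology-Biology-Art-Chemistry-Econ has odd length 5, so it cannot be 2-colored; at least 3 time slots are needed.
3 time slots suffice: time slot 1 → {Art, Geology}; time slot 2 → {Biology, Econ, Algebra}; time slot 3 → {Chemistry}. No two conflicting exams share a time slot.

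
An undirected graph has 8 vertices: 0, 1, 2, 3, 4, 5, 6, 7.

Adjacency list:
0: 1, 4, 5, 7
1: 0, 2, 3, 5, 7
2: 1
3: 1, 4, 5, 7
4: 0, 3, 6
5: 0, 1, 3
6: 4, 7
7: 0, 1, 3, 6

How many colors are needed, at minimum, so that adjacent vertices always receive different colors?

3

1, 3, 7 are mutually adjacent, so at least 3 colors are needed.
One proper 3-coloring: 0=c, 1=a, 2=b, 3=c, 4=a, 5=b, 6=c, 7=b. Each edge has distinct colors on its endpoints.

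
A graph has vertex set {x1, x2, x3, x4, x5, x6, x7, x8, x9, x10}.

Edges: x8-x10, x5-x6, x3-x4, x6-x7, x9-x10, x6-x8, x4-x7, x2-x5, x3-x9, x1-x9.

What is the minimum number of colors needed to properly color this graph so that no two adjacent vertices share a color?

The cycle x4-x7-x6-x8-x10-x9-x3-x4 has odd length 7, so it cannot be 2-colored; at least 3 colors are needed.
3 colors suffice: color 1 → {x2, x4, x6, x9}; color 2 → {x1, x3, x5, x7, x8}; color 3 → {x10}. No two adjacent vertices share a color.

3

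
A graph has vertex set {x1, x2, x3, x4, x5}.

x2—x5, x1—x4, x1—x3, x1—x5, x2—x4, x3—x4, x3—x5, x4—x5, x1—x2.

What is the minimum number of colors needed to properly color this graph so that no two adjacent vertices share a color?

x1, x3, x4, x5 form a clique, so at least 4 colors are needed.
4 colors suffice: color 1 → {x4}; color 2 → {x5}; color 3 → {x1}; color 4 → {x2, x3}. No two adjacent vertices share a color.

4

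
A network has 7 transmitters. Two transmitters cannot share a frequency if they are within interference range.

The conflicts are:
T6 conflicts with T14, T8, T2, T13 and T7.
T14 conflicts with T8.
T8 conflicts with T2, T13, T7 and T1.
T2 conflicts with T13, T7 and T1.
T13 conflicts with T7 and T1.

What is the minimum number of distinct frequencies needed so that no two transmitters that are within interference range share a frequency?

T6, T8, T2, T13, T7 are mutually in conflict, so at least 5 frequencies are needed.
Using 5 frequencies: T6=4, T14=2, T8=1, T2=2, T13=3, T7=5, T1=4. Every pair that conflicts lands in different frequencies.

5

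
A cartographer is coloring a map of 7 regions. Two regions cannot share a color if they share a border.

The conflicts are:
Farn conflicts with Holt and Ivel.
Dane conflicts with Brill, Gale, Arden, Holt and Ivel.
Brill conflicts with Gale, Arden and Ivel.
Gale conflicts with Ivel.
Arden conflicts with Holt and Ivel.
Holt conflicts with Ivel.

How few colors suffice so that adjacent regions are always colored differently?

Dane, Brill, Arden, Ivel pairwise conflict, so at least 4 colors are needed.
A valid assignment using 4 colors: Farn=2, Dane=2, Brill=4, Gale=3, Arden=3, Holt=4, Ivel=1. No two conflicting regions share a color.

4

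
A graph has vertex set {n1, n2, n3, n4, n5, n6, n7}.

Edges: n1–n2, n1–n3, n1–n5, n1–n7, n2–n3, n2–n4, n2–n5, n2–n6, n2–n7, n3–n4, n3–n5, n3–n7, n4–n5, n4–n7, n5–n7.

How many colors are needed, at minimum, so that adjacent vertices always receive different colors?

n1, n2, n3, n5, n7 are pairwise adjacent (a clique of size 5), so at least 5 colors are needed.
5 colors suffice: n1=purple, n2=red, n3=yellow, n4=purple, n5=green, n6=blue, n7=blue. Each edge has distinct colors on its endpoints.

5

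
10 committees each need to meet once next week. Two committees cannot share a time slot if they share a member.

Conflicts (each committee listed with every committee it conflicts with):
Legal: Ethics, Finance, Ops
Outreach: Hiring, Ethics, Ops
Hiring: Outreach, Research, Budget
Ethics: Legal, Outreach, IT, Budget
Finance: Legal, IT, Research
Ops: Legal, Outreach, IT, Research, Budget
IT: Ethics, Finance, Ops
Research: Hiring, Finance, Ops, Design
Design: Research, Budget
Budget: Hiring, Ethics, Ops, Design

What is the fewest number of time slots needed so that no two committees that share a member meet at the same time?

Outreach and Hiring conflict, so at least 2 time slots are needed.
A valid assignment using 2 time slots: Legal=2, Outreach=2, Hiring=1, Ethics=1, Finance=1, Ops=1, IT=2, Research=2, Design=1, Budget=2. Each listed conflict is separated.

2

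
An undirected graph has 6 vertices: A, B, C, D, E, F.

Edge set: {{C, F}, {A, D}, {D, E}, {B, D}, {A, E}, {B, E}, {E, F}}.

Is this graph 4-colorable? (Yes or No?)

Yes

The chromatic number is 3. A, D, E form a triangle, so at least 3 colors are needed.
A valid assignment using 3 colors: A=3, B=3, C=1, D=2, E=1, F=2.
Since 4 ≥ 3, a proper 4-coloring certainly exists.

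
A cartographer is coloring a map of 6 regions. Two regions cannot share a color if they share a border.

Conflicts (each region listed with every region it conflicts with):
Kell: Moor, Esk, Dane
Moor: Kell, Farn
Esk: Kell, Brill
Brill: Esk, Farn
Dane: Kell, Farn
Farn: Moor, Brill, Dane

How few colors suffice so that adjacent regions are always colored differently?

3

The cycle Brill-Farn-Moor-Kell-Esk-Brill has odd length 5, so it cannot be 2-colored; at least 3 colors are needed.
3 colors suffice: color 1 → {Kell, Farn}; color 2 → {Moor, Brill, Dane}; color 3 → {Esk}. Each listed conflict is separated.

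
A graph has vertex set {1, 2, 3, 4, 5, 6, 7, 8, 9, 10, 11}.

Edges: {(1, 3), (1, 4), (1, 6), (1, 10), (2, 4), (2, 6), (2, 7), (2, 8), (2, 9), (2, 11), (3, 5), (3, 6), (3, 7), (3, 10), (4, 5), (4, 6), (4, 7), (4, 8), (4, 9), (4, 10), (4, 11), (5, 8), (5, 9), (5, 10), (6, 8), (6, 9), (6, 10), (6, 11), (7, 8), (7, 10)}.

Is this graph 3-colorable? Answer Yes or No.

No

2, 4, 6, 9 form a clique, so at least 4 colors are needed.
So 3 colors are not enough.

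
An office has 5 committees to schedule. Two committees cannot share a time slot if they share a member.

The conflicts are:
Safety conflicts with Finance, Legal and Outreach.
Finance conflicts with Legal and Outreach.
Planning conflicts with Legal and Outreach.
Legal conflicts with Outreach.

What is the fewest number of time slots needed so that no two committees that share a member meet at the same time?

4

Safety, Finance, Legal, Outreach pairwise conflict, so at least 4 time slots are needed.
A valid assignment using 4 time slots: Safety=3, Finance=4, Planning=3, Legal=2, Outreach=1. No two conflicting committees share a time slot.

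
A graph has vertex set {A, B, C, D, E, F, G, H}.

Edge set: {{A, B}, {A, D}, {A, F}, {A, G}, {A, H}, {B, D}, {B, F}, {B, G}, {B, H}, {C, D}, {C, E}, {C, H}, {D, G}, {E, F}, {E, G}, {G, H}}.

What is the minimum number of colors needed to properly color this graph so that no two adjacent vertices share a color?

A, B, D, G are mutually adjacent (a clique of size 4), so at least 4 colors are needed.
A valid assignment using 4 colors: A=green, B=blue, C=red, D=yellow, E=blue, F=red, G=red, H=yellow. Every edge joins two different colors.

4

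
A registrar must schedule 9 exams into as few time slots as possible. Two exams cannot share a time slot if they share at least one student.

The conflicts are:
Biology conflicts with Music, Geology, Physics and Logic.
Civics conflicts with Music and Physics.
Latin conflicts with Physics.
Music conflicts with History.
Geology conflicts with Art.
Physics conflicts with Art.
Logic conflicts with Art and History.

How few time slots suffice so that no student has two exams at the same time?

Civics and Physics conflict, so at least 2 time slots are needed.
2 time slots suffice: time slot 1 → {Music, Geology, Physics, Logic}; time slot 2 → {Biology, Civics, Latin, Art, History}. Each listed conflict is separated.

2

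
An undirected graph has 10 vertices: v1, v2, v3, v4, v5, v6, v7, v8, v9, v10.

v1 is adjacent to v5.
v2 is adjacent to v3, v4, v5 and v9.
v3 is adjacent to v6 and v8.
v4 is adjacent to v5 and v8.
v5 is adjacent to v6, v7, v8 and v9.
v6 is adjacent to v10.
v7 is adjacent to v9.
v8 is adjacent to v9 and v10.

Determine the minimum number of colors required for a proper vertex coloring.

3

v4, v5, v8 form a triangle, so at least 3 colors are needed.
One proper 3-coloring: v1=B, v2=B, v3=R, v4=G, v5=R, v6=B, v7=B, v8=B, v9=G, v10=R. Each edge has distinct colors on its endpoints.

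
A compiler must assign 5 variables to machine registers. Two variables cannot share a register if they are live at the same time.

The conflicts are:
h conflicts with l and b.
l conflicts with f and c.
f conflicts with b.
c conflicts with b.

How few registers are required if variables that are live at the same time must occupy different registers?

2

f and b conflict, so at least 2 registers are needed.
2 registers suffice: h=2, l=1, f=2, c=2, b=1. Every pair that conflicts lands in different registers.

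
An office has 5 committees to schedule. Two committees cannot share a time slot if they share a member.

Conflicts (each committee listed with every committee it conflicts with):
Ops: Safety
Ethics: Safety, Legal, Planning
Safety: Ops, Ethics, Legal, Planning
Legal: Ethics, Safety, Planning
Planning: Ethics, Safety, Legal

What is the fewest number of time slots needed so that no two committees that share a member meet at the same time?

Ethics, Safety, Legal, Planning all conflict with each other, so at least 4 time slots are needed.
4 time slots suffice: time slot 1 → {Safety}; time slot 2 → {Ops, Legal}; time slot 3 → {Ethics}; time slot 4 → {Planning}. Each listed conflict is separated.

4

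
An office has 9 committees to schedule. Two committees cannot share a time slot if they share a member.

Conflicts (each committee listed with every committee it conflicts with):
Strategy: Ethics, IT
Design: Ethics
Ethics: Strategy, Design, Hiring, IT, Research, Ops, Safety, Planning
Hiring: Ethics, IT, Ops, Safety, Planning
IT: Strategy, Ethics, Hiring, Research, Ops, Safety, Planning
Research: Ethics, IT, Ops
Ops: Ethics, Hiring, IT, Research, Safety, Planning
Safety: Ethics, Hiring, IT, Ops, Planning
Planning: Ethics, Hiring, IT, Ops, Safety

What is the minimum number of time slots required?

6

Ethics, Hiring, IT, Ops, Safety, Planning are mutually in conflict, so at least 6 time slots are needed.
6 time slots suffice: time slot 1 → {Ethics}; time slot 2 → {Design, IT}; time slot 3 → {Strategy, Ops}; time slot 4 → {Research, Safety}; time slot 5 → {Planning}; time slot 6 → {Hiring}. No two conflicting committees share a time slot.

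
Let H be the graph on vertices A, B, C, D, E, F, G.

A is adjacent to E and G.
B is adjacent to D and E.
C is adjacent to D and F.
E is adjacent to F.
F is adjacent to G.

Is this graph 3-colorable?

The chromatic number is 3. The cycle E-F-C-D-B-E has odd length 5, so it cannot be 2-colored; at least 3 colors are needed.
A valid assignment using 3 colors: A=red, B=red, C=blue, D=green, E=blue, F=red, G=blue.
That is already a proper 3-coloring.

Yes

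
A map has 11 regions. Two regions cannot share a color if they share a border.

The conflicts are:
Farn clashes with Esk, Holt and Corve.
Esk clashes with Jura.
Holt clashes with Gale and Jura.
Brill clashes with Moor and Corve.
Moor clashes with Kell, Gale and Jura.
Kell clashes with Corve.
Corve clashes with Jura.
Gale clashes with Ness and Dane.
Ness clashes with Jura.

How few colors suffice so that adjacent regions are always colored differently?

Corve and Jura conflict, so at least 2 colors are needed.
A valid assignment using 2 colors: Farn=1, Esk=2, Holt=2, Brill=1, Moor=2, Kell=1, Corve=2, Gale=1, Ness=2, Dane=2, Jura=1. No two conflicting regions share a color.

2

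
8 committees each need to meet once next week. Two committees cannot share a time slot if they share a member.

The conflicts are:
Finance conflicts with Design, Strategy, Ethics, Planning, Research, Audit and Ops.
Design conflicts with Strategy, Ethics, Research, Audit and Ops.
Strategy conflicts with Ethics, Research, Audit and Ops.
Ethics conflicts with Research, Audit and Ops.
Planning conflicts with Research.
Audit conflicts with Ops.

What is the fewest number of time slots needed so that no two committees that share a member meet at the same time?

6

Finance, Design, Strategy, Ethics, Audit, Ops are mutually in conflict, so at least 6 time slots are needed.
6 time slots suffice: time slot 1 → {Finance}; time slot 2 → {Ethics, Planning}; time slot 3 → {Strategy}; time slot 4 → {Design}; time slot 5 → {Research, Ops}; time slot 6 → {Audit}. Every pair that conflicts lands in different time slots.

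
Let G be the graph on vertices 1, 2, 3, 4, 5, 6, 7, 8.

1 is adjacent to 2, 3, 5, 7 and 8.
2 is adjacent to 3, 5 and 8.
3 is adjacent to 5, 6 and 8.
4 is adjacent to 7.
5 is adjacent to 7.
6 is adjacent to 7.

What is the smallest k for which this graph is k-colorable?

4

1, 2, 3, 5 are mutually adjacent (a clique of size 4), so at least 4 colors are needed.
One proper 4-coloring: 1=b, 2=c, 3=a, 4=b, 5=d, 6=b, 7=a, 8=d. Every edge joins two different colors.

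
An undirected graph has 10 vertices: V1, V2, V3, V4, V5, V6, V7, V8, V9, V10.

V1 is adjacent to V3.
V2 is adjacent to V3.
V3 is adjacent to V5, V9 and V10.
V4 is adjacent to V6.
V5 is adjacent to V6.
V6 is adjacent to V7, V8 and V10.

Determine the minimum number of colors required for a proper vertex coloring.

2

V6 and V8 are adjacent, so at least 2 colors are needed.
A valid assignment using 2 colors: V1=2, V2=2, V3=1, V4=2, V5=2, V6=1, V7=2, V8=2, V9=2, V10=2. Each edge has distinct colors on its endpoints.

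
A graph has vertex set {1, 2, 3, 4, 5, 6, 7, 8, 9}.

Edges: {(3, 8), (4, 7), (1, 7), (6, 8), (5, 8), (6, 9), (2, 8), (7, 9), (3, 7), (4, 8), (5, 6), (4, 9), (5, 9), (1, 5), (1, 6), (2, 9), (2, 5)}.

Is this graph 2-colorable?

No

2, 5, 9 are mutually adjacent, so at least 3 colors are needed.
So 2 colors are not enough.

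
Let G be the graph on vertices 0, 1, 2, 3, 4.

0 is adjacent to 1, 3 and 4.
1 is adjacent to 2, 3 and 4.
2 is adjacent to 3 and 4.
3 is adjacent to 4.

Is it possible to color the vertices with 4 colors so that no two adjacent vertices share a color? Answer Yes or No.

The chromatic number is 4. 1, 2, 3, 4 are mutually adjacent (a clique of size 4), so at least 4 colors are needed.
4 colors suffice: color red → {1}; color blue → {3}; color green → {4}; color yellow → {0, 2}.
That is already a proper 4-coloring.

Yes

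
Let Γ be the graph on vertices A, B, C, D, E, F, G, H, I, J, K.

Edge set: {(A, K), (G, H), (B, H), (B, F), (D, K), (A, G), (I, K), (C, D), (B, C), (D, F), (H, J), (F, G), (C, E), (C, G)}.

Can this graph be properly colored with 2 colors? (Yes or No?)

No

The cycle G-A-K-D-C-G has odd length 5, so it cannot be 2-colored; at least 3 colors are needed.
So 2 colors are not enough.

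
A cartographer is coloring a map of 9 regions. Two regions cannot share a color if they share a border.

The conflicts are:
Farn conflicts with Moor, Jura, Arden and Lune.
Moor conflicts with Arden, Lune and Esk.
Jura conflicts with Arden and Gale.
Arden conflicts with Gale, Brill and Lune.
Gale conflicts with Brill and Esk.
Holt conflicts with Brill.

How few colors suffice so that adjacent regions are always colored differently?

Farn, Moor, Arden, Lune are mutually in conflict, so at least 4 colors are needed.
4 colors suffice: color 1 → {Arden, Holt, Esk}; color 2 → {Moor, Gale}; color 3 → {Farn, Brill}; color 4 → {Jura, Lune}. No two conflicting regions share a color.

4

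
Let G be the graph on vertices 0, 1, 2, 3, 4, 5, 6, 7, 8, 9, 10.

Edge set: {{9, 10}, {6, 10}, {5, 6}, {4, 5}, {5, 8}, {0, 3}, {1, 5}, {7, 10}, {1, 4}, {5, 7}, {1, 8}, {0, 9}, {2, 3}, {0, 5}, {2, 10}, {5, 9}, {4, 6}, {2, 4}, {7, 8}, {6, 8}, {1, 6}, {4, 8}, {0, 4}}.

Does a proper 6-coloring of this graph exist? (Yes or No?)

The chromatic number is 5. 1, 4, 5, 6, 8 are mutually adjacent (a clique of size 5), so at least 5 colors are needed.
5 colors suffice: color red → {3, 5, 10}; color blue → {4, 7, 9}; color green → {0, 2, 6}; color yellow → {8}; color purple → {1}.
Since 6 ≥ 5, a proper 6-coloring certainly exists.

Yes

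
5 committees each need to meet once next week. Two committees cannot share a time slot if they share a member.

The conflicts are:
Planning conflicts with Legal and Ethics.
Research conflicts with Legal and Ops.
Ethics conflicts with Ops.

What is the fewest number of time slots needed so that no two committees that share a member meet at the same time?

The cycle Ethics-Ops-Research-Legal-Planning-Ethics has odd length 5, so it cannot be 2-colored; at least 3 time slots are needed.
3 time slots suffice: Planning=3, Research=1, Legal=2, Ethics=1, Ops=2. No two conflicting committees share a time slot.

3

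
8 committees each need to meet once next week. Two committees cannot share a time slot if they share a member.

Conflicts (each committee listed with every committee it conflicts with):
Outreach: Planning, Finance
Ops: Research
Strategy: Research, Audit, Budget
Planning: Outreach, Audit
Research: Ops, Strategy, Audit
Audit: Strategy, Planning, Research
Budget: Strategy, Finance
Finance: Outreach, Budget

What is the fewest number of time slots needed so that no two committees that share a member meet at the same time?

Strategy, Research, Audit all conflict with each other, so at least 3 time slots are needed.
3 time slots suffice: Outreach=2, Ops=1, Strategy=1, Planning=1, Research=2, Audit=3, Budget=2, Finance=1. Every pair that conflicts lands in different time slots.

3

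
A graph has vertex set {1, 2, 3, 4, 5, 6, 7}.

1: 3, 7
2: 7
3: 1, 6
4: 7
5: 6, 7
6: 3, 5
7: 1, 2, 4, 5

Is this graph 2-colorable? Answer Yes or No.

The cycle 3-1-7-5-6-3 has odd length 5, so it cannot be 2-colored; at least 3 colors are needed.
So 2 colors are not enough.

No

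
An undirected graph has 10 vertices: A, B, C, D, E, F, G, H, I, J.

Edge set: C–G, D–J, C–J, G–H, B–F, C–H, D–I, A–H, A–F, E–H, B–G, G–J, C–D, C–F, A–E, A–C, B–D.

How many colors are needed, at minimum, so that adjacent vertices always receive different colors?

3

C, D, J are mutually adjacent, so at least 3 colors are needed.
3 colors suffice: color 1 → {B, C, E, I}; color 2 → {A, D, G}; color 3 → {F, H, J}. No two adjacent vertices share a color.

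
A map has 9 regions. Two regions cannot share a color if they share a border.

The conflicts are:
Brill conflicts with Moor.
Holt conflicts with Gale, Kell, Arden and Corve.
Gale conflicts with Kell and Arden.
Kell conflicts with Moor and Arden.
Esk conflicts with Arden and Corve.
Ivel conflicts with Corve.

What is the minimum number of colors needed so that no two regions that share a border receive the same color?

Holt, Gale, Kell, Arden all conflict with each other, so at least 4 colors are needed.
4 colors suffice: color 1 → {Moor, Arden, Corve}; color 2 → {Brill, Kell, Esk, Ivel}; color 3 → {Holt}; color 4 → {Gale}. Every pair that conflicts lands in different colors.

4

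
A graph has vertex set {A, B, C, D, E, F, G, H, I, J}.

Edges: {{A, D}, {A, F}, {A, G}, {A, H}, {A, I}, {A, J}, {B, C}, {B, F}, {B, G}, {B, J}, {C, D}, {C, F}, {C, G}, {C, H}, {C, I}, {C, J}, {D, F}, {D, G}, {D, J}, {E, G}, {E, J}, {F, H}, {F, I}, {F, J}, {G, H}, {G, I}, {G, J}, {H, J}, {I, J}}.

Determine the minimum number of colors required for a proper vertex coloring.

4

C, G, I, J are pairwise adjacent (a clique of size 4), so at least 4 colors are needed.
A valid assignment using 4 colors: A=3, B=4, C=3, D=4, E=3, F=2, G=2, H=4, I=4, J=1. Every edge joins two different colors.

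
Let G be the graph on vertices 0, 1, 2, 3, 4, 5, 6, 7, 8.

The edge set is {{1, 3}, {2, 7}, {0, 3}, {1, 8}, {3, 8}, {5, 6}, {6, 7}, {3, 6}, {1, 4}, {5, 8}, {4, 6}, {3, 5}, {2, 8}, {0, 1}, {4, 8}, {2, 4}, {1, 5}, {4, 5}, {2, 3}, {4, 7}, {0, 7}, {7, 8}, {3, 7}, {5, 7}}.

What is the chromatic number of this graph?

4

3, 5, 7, 8 form a clique, so at least 4 colors are needed.
4 colors suffice: color red → {1, 7}; color blue → {3, 4}; color green → {0, 6, 8}; color yellow → {2, 5}. Each edge has distinct colors on its endpoints.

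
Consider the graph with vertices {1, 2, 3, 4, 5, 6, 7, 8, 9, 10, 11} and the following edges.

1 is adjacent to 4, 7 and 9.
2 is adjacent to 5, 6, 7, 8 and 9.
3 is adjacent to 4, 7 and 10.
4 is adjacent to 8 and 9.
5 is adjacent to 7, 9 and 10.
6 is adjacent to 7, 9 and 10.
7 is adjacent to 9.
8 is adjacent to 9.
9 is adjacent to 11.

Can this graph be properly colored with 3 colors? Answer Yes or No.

No

2, 6, 7, 9 are pairwise adjacent (a clique of size 4), so at least 4 colors are needed.
So 3 colors are not enough.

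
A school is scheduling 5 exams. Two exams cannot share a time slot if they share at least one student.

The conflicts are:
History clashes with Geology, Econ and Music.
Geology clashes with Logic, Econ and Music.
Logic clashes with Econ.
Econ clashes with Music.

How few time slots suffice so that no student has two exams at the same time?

History, Geology, Econ, Music are mutually in conflict, so at least 4 time slots are needed.
Using 4 time slots: History=3, Geology=2, Logic=3, Econ=1, Music=4. Each listed conflict is separated.

4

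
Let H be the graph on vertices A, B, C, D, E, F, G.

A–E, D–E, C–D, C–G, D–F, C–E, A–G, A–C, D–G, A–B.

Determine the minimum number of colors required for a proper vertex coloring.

3

C, D, G form a triangle, so at least 3 colors are needed.
A valid assignment using 3 colors: A=red, B=blue, C=blue, D=red, E=green, F=blue, G=green. Each edge has distinct colors on its endpoints.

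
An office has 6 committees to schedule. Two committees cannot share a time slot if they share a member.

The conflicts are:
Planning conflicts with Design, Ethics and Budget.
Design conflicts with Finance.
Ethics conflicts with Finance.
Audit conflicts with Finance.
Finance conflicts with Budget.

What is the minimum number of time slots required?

Audit and Finance conflict, so at least 2 time slots are needed.
2 time slots suffice: Planning=1, Design=2, Ethics=2, Audit=2, Finance=1, Budget=2. Every pair that conflicts lands in different time slots.

2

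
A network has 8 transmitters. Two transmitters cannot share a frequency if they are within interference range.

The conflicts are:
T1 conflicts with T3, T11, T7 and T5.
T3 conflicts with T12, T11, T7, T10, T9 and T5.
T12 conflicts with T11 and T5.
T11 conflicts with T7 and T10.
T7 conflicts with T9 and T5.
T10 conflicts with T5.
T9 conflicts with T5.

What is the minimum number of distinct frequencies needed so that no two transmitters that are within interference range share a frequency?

T1, T3, T7, T5 all conflict with each other, so at least 4 frequencies are needed.
4 frequencies suffice: frequency 1 → {T3}; frequency 2 → {T11, T5}; frequency 3 → {T12, T7, T10}; frequency 4 → {T1, T9}. Every pair that conflicts lands in different frequencies.

4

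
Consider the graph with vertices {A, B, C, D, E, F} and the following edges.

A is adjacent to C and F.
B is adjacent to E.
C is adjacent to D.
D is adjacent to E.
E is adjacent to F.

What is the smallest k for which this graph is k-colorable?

3

The cycle F-E-D-C-A-F has odd length 5, so it cannot be 2-colored; at least 3 colors are needed.
3 colors suffice: A=green, B=blue, C=red, D=blue, E=red, F=blue. Every edge joins two different colors.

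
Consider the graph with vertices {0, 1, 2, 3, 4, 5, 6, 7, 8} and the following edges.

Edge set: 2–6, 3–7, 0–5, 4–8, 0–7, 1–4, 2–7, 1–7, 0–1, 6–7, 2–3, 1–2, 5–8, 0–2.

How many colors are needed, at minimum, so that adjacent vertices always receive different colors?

4

0, 1, 2, 7 are mutually adjacent (a clique of size 4), so at least 4 colors are needed.
4 colors suffice: 0=yellow, 1=green, 2=red, 3=green, 4=red, 5=red, 6=green, 7=blue, 8=blue. No two adjacent vertices share a color.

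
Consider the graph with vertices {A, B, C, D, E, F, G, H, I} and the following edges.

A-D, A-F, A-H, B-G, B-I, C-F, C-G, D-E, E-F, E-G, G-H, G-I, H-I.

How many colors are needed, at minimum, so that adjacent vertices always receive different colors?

3

G, H, I are pairwise adjacent, so at least 3 colors are needed.
3 colors suffice: color red → {D, F, G}; color blue → {A, C, E, I}; color green → {B, H}. No two adjacent vertices share a color.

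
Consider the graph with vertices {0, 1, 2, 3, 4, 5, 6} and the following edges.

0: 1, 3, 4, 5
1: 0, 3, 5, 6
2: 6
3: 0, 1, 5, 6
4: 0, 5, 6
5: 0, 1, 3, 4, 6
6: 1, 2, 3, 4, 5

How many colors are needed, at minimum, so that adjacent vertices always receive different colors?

0, 1, 3, 5 are pairwise adjacent (a clique of size 4), so at least 4 colors are needed.
A valid assignment using 4 colors: 0=red, 1=green, 2=blue, 3=yellow, 4=green, 5=blue, 6=red. Each edge has distinct colors on its endpoints.

4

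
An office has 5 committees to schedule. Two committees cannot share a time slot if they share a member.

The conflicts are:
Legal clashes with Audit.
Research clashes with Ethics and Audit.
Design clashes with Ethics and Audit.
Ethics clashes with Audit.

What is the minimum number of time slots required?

3

Research, Ethics, Audit pairwise conflict, so at least 3 time slots are needed.
3 time slots suffice: time slot 1 → {Audit}; time slot 2 → {Legal, Ethics}; time slot 3 → {Research, Design}. No two conflicting committees share a time slot.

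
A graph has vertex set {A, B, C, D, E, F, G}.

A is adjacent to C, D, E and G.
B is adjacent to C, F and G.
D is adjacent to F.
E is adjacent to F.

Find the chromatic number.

The cycle F-B-C-A-D-F has odd length 5, so it cannot be 2-colored; at least 3 colors are needed.
3 colors suffice: color 1 → {A, B}; color 2 → {C, F, G}; color 3 → {D, E}. No two adjacent vertices share a color.

3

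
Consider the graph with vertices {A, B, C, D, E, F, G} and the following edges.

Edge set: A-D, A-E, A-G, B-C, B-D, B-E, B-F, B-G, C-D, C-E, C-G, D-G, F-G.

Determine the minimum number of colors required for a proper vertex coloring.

4

B, C, D, G are pairwise adjacent (a clique of size 4), so at least 4 colors are needed.
A valid assignment using 4 colors: A=1, B=1, C=3, D=4, E=2, F=3, G=2. No two adjacent vertices share a color.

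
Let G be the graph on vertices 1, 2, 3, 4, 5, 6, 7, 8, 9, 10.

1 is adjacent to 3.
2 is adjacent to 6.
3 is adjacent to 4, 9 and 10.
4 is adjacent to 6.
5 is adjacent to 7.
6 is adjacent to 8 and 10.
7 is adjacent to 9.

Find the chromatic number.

2

2 and 6 are adjacent, so at least 2 colors are needed.
2 colors suffice: color a → {3, 6, 7}; color b → {1, 2, 4, 5, 8, 9, 10}. Every edge joins two different colors.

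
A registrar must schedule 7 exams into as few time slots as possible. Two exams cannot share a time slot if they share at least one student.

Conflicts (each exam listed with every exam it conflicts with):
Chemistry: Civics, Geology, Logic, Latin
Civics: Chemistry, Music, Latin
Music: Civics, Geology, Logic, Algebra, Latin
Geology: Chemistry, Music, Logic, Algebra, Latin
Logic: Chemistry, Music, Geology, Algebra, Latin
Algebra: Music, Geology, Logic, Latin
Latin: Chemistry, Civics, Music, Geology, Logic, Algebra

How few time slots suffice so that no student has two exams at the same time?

5

Music, Geology, Logic, Algebra, Latin are mutually in conflict, so at least 5 time slots are needed.
A valid assignment using 5 time slots: Chemistry=3, Civics=2, Music=3, Geology=4, Logic=2, Algebra=5, Latin=1. No two conflicting exams share a time slot.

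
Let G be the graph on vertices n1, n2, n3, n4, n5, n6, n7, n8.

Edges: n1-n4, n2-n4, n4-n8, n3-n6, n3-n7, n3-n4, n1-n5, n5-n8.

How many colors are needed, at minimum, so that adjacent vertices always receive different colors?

n3 and n6 are adjacent, so at least 2 colors are needed.
2 colors suffice: n1=2, n2=2, n3=2, n4=1, n5=1, n6=1, n7=1, n8=2. No two adjacent vertices share a color.

2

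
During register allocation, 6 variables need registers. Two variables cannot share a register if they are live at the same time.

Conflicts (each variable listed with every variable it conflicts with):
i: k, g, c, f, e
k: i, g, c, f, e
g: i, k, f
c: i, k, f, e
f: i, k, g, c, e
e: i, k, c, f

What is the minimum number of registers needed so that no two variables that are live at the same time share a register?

5

i, k, c, f, e are mutually in conflict, so at least 5 registers are needed.
5 registers suffice: register 1 → {i}; register 2 → {k}; register 3 → {f}; register 4 → {g, c}; register 5 → {e}. Each listed conflict is separated.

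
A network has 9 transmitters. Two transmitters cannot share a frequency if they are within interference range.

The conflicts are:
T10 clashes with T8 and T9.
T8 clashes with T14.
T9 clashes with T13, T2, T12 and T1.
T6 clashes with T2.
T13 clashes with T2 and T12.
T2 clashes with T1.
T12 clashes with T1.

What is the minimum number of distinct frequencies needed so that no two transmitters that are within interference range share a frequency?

T9, T2, T1 are mutually in conflict, so at least 3 frequencies are needed.
3 frequencies suffice: frequency 1 → {T8, T9, T6}; frequency 2 → {T10, T2, T14, T12}; frequency 3 → {T13, T1}. Every pair that conflicts lands in different frequencies.

3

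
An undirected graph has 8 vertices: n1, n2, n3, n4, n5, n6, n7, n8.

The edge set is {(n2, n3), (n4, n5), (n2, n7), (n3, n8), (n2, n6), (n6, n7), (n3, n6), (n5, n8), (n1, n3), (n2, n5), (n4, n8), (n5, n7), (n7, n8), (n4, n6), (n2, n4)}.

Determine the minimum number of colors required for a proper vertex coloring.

n5, n7, n8 are pairwise adjacent, so at least 3 colors are needed.
A valid assignment using 3 colors: n1=red, n2=red, n3=blue, n4=blue, n5=green, n6=green, n7=blue, n8=red. No two adjacent vertices share a color.

3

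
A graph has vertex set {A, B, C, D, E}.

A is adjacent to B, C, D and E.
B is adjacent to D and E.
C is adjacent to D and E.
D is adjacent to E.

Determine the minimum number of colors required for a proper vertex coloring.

4

A, B, D, E are pairwise adjacent (a clique of size 4), so at least 4 colors are needed.
4 colors suffice: color 1 → {E}; color 2 → {D}; color 3 → {A}; color 4 → {B, C}. No two adjacent vertices share a color.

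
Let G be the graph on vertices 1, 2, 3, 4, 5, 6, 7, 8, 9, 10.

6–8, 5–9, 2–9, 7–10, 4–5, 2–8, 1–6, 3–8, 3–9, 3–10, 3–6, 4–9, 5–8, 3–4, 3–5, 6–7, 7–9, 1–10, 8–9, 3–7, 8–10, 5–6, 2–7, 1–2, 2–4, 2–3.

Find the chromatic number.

2, 3, 7, 9 are mutually adjacent (a clique of size 4), so at least 4 colors are needed.
One proper 4-coloring: 1=a, 2=b, 3=a, 4=c, 5=b, 6=d, 7=c, 8=c, 9=d, 10=b. Each edge has distinct colors on its endpoints.

4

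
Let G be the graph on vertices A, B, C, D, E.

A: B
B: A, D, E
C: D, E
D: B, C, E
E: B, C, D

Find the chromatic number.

C, D, E are mutually adjacent, so at least 3 colors are needed.
A valid assignment using 3 colors: A=1, B=2, C=2, D=1, E=3. No two adjacent vertices share a color.

3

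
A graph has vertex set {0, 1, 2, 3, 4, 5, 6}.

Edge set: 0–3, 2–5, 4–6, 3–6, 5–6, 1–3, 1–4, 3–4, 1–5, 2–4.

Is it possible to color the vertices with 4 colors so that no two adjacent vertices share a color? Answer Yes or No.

Yes

The chromatic number is 3. 3, 4, 6 are pairwise adjacent, so at least 3 colors are needed.
3 colors suffice: 0=a, 1=c, 2=b, 3=b, 4=a, 5=a, 6=c.
Since 4 ≥ 3, a proper 4-coloring certainly exists.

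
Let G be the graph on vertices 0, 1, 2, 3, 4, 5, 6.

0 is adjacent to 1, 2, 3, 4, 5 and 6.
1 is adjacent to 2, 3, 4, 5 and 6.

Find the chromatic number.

0, 1, 5 are mutually adjacent, so at least 3 colors are needed.
3 colors suffice: 0=a, 1=b, 2=c, 3=c, 4=c, 5=c, 6=c. Each edge has distinct colors on its endpoints.

3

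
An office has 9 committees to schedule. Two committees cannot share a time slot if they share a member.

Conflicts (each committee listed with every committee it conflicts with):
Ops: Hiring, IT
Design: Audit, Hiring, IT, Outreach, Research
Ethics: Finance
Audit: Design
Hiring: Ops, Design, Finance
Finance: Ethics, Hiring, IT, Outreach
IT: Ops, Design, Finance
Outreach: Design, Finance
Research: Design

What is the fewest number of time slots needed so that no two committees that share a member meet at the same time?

2

Design and Audit conflict, so at least 2 time slots are needed.
Using 2 time slots: Ops=1, Design=1, Ethics=2, Audit=2, Hiring=2, Finance=1, IT=2, Outreach=2, Research=2. No two conflicting committees share a time slot.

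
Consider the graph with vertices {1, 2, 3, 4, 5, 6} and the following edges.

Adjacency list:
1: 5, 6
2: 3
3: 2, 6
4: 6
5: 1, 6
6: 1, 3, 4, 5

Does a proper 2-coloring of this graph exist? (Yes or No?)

1, 5, 6 are mutually adjacent, so at least 3 colors are needed.
So 2 colors are not enough.

No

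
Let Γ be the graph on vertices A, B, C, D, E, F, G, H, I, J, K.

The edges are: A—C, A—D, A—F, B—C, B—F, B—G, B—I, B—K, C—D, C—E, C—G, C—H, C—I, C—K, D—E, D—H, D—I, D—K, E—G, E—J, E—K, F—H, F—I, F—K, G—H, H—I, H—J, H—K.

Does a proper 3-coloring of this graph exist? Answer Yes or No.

No

C, D, E, K form a clique, so at least 4 colors are needed.
So 3 colors are not enough.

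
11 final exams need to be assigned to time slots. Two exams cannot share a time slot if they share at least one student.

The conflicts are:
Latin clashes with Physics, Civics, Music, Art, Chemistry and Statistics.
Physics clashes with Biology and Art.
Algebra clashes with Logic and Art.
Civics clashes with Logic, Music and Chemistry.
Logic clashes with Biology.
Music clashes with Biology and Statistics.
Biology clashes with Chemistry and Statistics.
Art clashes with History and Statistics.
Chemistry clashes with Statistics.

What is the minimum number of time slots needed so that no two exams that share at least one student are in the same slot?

Latin, Physics, Art all conflict with each other, so at least 3 time slots are needed.
3 time slots suffice: Latin=1, Physics=3, Algebra=1, Civics=3, Logic=2, Music=2, Biology=1, Art=2, Chemistry=2, History=1, Statistics=3. No two conflicting exams share a time slot.

3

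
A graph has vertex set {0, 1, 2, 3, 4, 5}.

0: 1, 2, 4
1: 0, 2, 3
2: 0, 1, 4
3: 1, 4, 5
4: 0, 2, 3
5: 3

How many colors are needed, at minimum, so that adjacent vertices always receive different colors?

3

0, 2, 4 are pairwise adjacent, so at least 3 colors are needed.
3 colors suffice: color a → {1, 4, 5}; color b → {2, 3}; color c → {0}. Every edge joins two different colors.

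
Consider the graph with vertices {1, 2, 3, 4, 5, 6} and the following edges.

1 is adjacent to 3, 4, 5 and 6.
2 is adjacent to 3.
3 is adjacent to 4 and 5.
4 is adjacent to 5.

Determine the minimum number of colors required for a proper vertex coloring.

4

1, 3, 4, 5 are pairwise adjacent (a clique of size 4), so at least 4 colors are needed.
4 colors suffice: color red → {3, 6}; color blue → {1, 2}; color green → {5}; color yellow → {4}. Each edge has distinct colors on its endpoints.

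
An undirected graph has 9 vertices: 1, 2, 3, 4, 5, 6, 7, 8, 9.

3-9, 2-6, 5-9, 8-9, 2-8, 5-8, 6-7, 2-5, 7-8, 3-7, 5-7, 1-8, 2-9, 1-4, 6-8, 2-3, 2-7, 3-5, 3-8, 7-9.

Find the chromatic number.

6

2, 3, 5, 7, 8, 9 form a clique, so at least 6 colors are needed.
One proper 6-coloring: 1=b, 2=b, 3=d, 4=a, 5=e, 6=d, 7=c, 8=a, 9=f. Each edge has distinct colors on its endpoints.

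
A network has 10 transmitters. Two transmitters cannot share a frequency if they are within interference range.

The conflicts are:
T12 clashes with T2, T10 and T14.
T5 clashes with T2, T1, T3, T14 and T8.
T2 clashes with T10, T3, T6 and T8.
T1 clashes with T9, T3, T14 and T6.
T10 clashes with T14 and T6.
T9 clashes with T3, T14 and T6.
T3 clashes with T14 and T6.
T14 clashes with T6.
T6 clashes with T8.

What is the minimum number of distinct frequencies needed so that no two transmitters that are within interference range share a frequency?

T1, T9, T3, T14, T6 are mutually in conflict, so at least 5 frequencies are needed.
5 frequencies suffice: frequency 1 → {T2, T14}; frequency 2 → {T12, T5, T6}; frequency 3 → {T10, T3, T8}; frequency 4 → {T1}; frequency 5 → {T9}. No two conflicting transmitters share a frequency.

5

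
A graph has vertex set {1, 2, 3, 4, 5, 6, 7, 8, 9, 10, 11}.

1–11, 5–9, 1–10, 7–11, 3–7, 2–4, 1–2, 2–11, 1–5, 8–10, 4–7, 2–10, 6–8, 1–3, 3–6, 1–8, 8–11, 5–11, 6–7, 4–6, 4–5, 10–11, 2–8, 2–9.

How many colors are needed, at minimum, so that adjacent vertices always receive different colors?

5

1, 2, 8, 10, 11 are pairwise adjacent (a clique of size 5), so at least 5 colors are needed.
One proper 5-coloring: 1=c, 2=a, 3=d, 4=c, 5=a, 6=b, 7=a, 8=d, 9=b, 10=e, 11=b. Every edge joins two different colors.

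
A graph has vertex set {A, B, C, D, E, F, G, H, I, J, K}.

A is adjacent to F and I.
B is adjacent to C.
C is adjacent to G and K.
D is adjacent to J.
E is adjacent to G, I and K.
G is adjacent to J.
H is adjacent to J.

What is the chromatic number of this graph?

2

A and F are adjacent, so at least 2 colors are needed.
2 colors suffice: A=red, B=blue, C=red, D=blue, E=red, F=blue, G=blue, H=blue, I=blue, J=red, K=blue. Every edge joins two different colors.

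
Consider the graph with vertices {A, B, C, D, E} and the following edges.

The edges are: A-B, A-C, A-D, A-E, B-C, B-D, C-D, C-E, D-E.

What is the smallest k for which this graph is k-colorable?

A, C, D, E are mutually adjacent (a clique of size 4), so at least 4 colors are needed.
4 colors suffice: A=red, B=yellow, C=blue, D=green, E=yellow. No two adjacent vertices share a color.

4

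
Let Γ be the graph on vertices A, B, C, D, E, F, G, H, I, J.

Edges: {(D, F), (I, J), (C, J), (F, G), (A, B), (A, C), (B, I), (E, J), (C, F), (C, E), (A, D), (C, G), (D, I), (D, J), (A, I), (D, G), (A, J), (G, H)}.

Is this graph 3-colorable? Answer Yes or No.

A, D, I, J are pairwise adjacent (a clique of size 4), so at least 4 colors are needed.
So 3 colors are not enough.

No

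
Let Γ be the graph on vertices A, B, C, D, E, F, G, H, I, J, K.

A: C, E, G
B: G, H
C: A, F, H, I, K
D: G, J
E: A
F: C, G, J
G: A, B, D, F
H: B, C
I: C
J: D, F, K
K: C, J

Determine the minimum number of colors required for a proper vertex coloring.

The cycle G-F-C-H-B-G has odd length 5, so it cannot be 2-colored; at least 3 colors are needed.
3 colors suffice: color red → {C, E, G, J}; color blue → {A, D, F, H, I, K}; color green → {B}. Each edge has distinct colors on its endpoints.

3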